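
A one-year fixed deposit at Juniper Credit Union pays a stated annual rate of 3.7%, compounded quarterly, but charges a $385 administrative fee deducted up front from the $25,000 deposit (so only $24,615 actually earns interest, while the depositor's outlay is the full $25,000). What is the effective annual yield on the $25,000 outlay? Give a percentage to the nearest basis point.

Value after one year: 24,615 × (1 + 0.037/4)^4 = 24,615 × 1.037517 = $25,538.47.
Effective yield on the $25,000 outlay: 25,538.47 / 25,000 − 1 = 0.021539 = 2.15%.

2.15%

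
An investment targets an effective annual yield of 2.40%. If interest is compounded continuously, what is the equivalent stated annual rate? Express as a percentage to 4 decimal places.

Continuous: nominal r satisfies e^r − 1 = 0.0240.
r = ln(1 + 0.0240) = ln(1.0240) = 0.023717 = 2.3717%.

2.3717%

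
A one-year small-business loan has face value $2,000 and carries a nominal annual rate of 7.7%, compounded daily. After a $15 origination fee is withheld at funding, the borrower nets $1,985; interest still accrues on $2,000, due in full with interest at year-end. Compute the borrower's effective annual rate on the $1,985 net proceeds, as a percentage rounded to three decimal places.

Amount owed after one year: 2,000 × (1 + 0.077/365)^365 = 2,000 × 1.080033 = $2,160.07.
Effective rate on net proceeds: 2,160.07 / 1,985 − 1 = 0.088195 = 8.819%.

8.819%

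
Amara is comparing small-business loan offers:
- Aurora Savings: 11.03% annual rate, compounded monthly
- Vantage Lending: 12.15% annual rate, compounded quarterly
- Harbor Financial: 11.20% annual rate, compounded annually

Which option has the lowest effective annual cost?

Harbor Financial

Aurora Savings: (1 + 0.1103/12)^12 − 1 = 11.605%
Vantage Lending: (1 + 0.1215/4)^4 − 1 = 12.715%
Harbor Financial: compounded annually, EAR = 11.200%
The lowest effective annual rate is Harbor Financial at 11.200%.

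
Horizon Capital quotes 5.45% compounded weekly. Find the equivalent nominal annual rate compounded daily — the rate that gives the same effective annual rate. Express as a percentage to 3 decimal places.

5.448%

EAR = (1 + 0.0545/52)^52 − 1 = 0.055982.
Solve (1 + r/365)^365 = 1.055982: r/365 = 1.055982^(1/365) − 1 = 0.000149, so r = 0.054476 = 5.448%.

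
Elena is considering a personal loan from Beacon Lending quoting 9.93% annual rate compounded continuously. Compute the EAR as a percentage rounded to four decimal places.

With continuous compounding, EAR = e^0.0993 − 1.
e^0.0993 = 1.104398, so EAR = 0.104398 = 10.4398%.

10.4398%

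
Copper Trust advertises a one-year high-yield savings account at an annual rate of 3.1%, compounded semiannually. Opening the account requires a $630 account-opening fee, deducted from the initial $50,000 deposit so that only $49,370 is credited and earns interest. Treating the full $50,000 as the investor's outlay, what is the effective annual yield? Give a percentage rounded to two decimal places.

Value after one year: 49,370 × (1 + 0.031/2)^2 = 49,370 × 1.031240 = $50,912.33.
Effective yield on the $50,000 outlay: 50,912.33 / 50,000 − 1 = 0.018247 = 1.82%.

1.82%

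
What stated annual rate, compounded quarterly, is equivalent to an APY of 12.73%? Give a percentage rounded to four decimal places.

(1 + r/4)^4 − 1 = 0.1273, so 1 + r/4 = 1.1273^(1/4).
r/4 = 0.030410, so r = 0.121638 = 12.1638%.

12.1638%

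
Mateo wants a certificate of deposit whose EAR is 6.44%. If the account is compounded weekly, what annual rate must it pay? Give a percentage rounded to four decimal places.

(1 + r/52)^52 − 1 = 0.0644, so 1 + r/52 = 1.0644^(1/52).
r/52 = 0.001201, so r = 0.062449 = 6.2449%.

6.2449%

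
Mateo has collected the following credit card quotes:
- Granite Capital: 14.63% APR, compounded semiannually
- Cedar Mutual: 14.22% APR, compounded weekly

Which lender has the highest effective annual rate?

Cedar Mutual

Granite Capital: (1 + 0.1463/2)^2 − 1 = 15.165%
Cedar Mutual: (1 + 0.1422/52)^52 − 1 = 15.258%
The highest effective annual rate is Cedar Mutual at 15.258%.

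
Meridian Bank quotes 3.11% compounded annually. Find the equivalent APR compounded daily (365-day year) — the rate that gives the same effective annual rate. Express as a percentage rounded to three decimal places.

Compounded annually, EAR = nominal = 0.031100.
Solve (1 + r/365)^365 = 1.031100: r/365 = 1.031100^(1/365) − 1 = 0.000084, so r = 0.030627 = 3.063%.

3.063%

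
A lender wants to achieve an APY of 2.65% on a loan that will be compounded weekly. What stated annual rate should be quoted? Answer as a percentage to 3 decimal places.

(1 + r/52)^52 − 1 = 0.0265, so 1 + r/52 = 1.0265^(1/52).
r/52 = 0.000503, so r = 0.026162 = 2.616%.

2.616%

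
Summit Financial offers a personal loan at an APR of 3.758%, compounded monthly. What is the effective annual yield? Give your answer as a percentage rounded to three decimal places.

3.823%

EAR = (1 + 0.03758/12)^12 − 1.
= 1.038234 − 1 = 3.823%.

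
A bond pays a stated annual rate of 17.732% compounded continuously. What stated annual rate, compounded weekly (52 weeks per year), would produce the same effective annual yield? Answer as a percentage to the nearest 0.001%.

EAR under continuous compounding: e^0.17732 − 1 = 0.194013.
Solve (1 + r/52)^52 = 1.194013: r/52 = 1.194013^(1/52) − 1 = 0.003416, so r = 0.177623 = 17.762%.

17.762%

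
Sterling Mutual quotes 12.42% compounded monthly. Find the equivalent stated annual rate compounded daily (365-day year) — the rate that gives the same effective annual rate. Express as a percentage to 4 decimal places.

EAR = (1 + 0.1242/12)^12 − 1 = 0.131520.
Solve (1 + r/365)^365 = 1.131520: r/365 = 1.131520^(1/365) − 1 = 0.000339, so r = 0.123583 = 12.3583%.

12.3583%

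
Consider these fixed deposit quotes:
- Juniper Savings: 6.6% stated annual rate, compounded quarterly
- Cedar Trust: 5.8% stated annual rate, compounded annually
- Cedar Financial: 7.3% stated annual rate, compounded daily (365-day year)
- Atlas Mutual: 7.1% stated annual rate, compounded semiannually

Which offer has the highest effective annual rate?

Cedar Financial

Juniper Savings: (1 + 0.066/4)^4 − 1 = 6.765%
Cedar Trust: compounded annually, EAR = 5.800%
Cedar Financial: (1 + 0.073/365)^365 − 1 = 7.572%
Atlas Mutual: (1 + 0.071/2)^2 − 1 = 7.226%
The highest effective annual rate is Cedar Financial at 7.572%.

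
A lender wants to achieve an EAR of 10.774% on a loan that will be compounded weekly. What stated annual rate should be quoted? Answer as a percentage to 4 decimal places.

10.2423%

(1 + r/52)^52 − 1 = 0.10774, so 1 + r/52 = 1.10774^(1/52).
r/52 = 0.001970, so r = 0.102423 = 10.2423%.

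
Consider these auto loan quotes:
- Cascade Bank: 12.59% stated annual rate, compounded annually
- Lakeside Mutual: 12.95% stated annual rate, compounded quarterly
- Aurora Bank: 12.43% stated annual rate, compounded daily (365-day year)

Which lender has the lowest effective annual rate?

Cascade Bank

Cascade Bank: compounded annually, EAR = 12.590%
Lakeside Mutual: (1 + 0.1295/4)^4 − 1 = 13.593%
Aurora Bank: (1 + 0.1243/365)^365 − 1 = 13.233%
The lowest effective annual rate is Cascade Bank at 12.590%.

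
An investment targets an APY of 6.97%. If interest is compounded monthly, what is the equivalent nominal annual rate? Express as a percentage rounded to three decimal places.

(1 + r/12)^12 − 1 = 0.0697, so 1 + r/12 = 1.0697^(1/12).
r/12 = 0.005631, so r = 0.067568 = 6.757%.

6.757%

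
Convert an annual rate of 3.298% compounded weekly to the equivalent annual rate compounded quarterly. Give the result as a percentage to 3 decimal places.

EAR = (1 + 0.03298/52)^52 − 1 = 0.033519.
Solve (1 + r/4)^4 = 1.033519: r/4 = 1.033519^(1/4) − 1 = 0.008276, so r = 0.033106 = 3.311%.

3.311%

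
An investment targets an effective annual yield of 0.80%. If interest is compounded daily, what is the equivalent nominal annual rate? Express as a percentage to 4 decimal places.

0.7968%

(1 + r/365)^365 − 1 = 0.0080, so 1 + r/365 = 1.0080^(1/365).
r/365 = 0.000022, so r = 0.007968 = 0.7968%.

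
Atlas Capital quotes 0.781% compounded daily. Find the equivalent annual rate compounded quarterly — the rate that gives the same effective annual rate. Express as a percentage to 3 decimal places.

0.782%

EAR = (1 + 0.00781/365)^365 − 1 = 0.007840.
Solve (1 + r/4)^4 = 1.007840: r/4 = 1.007840^(1/4) − 1 = 0.001954, so r = 0.007818 = 0.782%.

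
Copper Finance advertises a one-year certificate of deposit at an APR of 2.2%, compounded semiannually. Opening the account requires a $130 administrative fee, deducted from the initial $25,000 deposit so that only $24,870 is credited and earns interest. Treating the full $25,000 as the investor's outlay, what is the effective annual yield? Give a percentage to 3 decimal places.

1.681%

Value after one year: 24,870 × (1 + 0.022/2)^2 = 24,870 × 1.022121 = $25,420.15.
Effective yield on the $25,000 outlay: 25,420.15 / 25,000 − 1 = 0.016806 = 1.681%.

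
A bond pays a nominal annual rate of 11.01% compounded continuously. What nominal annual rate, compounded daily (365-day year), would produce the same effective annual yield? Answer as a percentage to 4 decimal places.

EAR under continuous compounding: e^0.1101 − 1 = 0.116390.
Solve (1 + r/365)^365 = 1.116390: r/365 = 1.116390^(1/365) − 1 = 0.000302, so r = 0.110117 = 11.0117%.

11.0117%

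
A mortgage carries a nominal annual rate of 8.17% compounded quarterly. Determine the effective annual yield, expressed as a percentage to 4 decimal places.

EAR = (1 + 0.0817/4)^4 − 1.
= 1.084237 − 1 = 8.4237%.

8.4237%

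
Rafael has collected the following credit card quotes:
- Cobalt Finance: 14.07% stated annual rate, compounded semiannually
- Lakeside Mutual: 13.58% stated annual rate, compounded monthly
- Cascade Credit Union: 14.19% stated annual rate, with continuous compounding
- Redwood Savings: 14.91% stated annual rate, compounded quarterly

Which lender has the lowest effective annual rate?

Cobalt Finance: (1 + 0.1407/2)^2 − 1 = 14.565%
Lakeside Mutual: (1 + 0.1358/12)^12 − 1 = 14.458%
Cascade Credit Union: e^0.1419 − 1 = 15.246%
Redwood Savings: (1 + 0.1491/4)^4 − 1 = 15.765%
The lowest effective annual rate is Lakeside Mutual at 14.458%.

Lakeside Mutual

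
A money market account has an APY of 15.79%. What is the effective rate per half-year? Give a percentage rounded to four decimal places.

The per-half-year rate i satisfies (1 + i)^2 = 1 + 0.1579.
i = 1.1579^(1/2) − 1 = 0.0760576 = 7.6058%.

7.6058%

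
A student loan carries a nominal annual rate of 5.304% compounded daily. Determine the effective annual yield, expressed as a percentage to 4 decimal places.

EAR = (1 + 0.05304/365)^365 − 1.
= (1 + 0.000145)^365 − 1 = 1.054468 − 1 = 5.4468%.

5.4468%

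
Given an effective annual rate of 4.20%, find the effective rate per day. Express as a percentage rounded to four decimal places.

The per-day rate i satisfies (1 + i)^365 = 1 + 0.0420.
i = 1.0420^(1/365) − 1 = 0.0001127 = 0.0113%.

0.0113%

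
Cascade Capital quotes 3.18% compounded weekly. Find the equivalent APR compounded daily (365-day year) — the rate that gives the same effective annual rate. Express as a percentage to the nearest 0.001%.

EAR = (1 + 0.0318/52)^52 − 1 = 0.032301.
Solve (1 + r/365)^365 = 1.032301: r/365 = 1.032301^(1/365) − 1 = 0.000087, so r = 0.031792 = 3.179%.

3.179%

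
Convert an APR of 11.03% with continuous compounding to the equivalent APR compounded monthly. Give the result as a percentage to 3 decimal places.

EAR under continuous compounding: e^0.1103 − 1 = 0.116613.
Solve (1 + r/12)^12 = 1.116613: r/12 = 1.116613^(1/12) − 1 = 0.009234, so r = 0.110808 = 11.081%.

11.081%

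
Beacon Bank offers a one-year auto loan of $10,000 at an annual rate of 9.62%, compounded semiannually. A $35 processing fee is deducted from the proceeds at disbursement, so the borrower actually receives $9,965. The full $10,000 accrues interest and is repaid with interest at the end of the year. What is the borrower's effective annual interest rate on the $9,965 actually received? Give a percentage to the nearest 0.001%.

Amount owed after one year: 10,000 × (1 + 0.0962/2)^2 = 10,000 × 1.098514 = $10,985.14.
Effective rate on net proceeds: 10,985.14 / 9,965 − 1 = 0.102372 = 10.237%.

10.237%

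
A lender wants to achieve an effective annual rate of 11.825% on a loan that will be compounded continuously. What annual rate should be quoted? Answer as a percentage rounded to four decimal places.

11.1765%

Continuous: nominal r satisfies e^r − 1 = 0.11825.
r = ln(1 + 0.11825) = ln(1.11825) = 0.111765 = 11.1765%.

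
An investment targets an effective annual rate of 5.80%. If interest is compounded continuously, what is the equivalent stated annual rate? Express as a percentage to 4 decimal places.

Continuous: nominal r satisfies e^r − 1 = 0.0580.
r = ln(1 + 0.0580) = ln(1.0580) = 0.056380 = 5.6380%.

5.6380%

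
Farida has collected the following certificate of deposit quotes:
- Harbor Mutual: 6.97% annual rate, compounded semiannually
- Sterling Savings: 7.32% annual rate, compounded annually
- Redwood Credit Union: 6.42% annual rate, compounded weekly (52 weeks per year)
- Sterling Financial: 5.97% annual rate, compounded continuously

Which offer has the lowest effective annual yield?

Sterling Financial

Harbor Mutual: (1 + 0.0697/2)^2 − 1 = 7.091%
Sterling Savings: compounded annually, EAR = 7.320%
Redwood Credit Union: (1 + 0.0642/52)^52 − 1 = 6.626%
Sterling Financial: e^0.0597 − 1 = 6.152%
The lowest effective annual rate is Sterling Financial at 6.152%.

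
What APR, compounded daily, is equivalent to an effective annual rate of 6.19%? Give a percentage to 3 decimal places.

(1 + r/365)^365 − 1 = 0.0619, so 1 + r/365 = 1.0619^(1/365).
r/365 = 0.000165, so r = 0.060065 = 6.006%.

6.006%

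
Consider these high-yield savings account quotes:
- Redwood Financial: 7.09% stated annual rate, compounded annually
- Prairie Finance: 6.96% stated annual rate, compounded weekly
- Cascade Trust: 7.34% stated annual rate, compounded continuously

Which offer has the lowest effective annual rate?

Redwood Financial: compounded annually, EAR = 7.090%
Prairie Finance: (1 + 0.0696/52)^52 − 1 = 7.203%
Cascade Trust: e^0.0734 − 1 = 7.616%
The lowest effective annual rate is Redwood Financial at 7.090%.

Redwood Financial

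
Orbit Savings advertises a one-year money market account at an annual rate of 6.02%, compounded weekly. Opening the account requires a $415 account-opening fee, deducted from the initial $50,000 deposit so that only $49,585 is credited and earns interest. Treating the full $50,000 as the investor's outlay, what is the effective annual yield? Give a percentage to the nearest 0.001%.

5.320%

Value after one year: 49,585 × (1 + 0.0602/52)^52 = 49,585 × 1.062012 = $52,659.86.
Effective yield on the $50,000 outlay: 52,659.86 / 50,000 − 1 = 0.053197 = 5.320%.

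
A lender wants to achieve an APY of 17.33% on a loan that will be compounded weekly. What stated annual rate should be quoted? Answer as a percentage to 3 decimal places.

16.007%

(1 + r/52)^52 − 1 = 0.1733, so 1 + r/52 = 1.1733^(1/52).
r/52 = 0.003078, so r = 0.160066 = 16.007%.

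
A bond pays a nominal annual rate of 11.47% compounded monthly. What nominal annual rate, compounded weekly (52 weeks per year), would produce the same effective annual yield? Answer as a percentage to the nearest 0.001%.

EAR = (1 + 0.1147/12)^12 − 1 = 0.120926.
Solve (1 + r/52)^52 = 1.120926: r/52 = 1.120926^(1/52) − 1 = 0.002198, so r = 0.114281 = 11.428%.

11.428%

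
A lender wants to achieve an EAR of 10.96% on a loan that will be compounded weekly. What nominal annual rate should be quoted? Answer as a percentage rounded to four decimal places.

(1 + r/52)^52 − 1 = 0.1096, so 1 + r/52 = 1.1096^(1/52).
r/52 = 0.002002, so r = 0.104104 = 10.4104%.

10.4104%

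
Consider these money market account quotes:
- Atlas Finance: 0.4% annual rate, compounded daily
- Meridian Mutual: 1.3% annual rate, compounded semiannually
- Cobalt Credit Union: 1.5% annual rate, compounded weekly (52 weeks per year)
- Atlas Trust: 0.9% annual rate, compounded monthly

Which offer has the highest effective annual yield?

Atlas Finance: (1 + 0.004/365)^365 − 1 = 0.401%
Meridian Mutual: (1 + 0.013/2)^2 − 1 = 1.304%
Cobalt Credit Union: (1 + 0.015/52)^52 − 1 = 1.511%
Atlas Trust: (1 + 0.009/12)^12 − 1 = 0.904%
The highest effective annual rate is Cobalt Credit Union at 1.511%.

Cobalt Credit Union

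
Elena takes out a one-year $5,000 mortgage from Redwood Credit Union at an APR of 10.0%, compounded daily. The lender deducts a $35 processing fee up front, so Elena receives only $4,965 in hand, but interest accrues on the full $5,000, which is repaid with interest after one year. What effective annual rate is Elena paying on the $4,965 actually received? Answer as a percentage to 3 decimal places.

11.295%

Amount owed after one year: 5,000 × (1 + 0.100/365)^365 = 5,000 × 1.105156 = $5,525.78.
Effective rate on net proceeds: 5,525.78 / 4,965 − 1 = 0.112946 = 11.295%.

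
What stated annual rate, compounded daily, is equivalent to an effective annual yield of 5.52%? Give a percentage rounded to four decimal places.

(1 + r/365)^365 − 1 = 0.0552, so 1 + r/365 = 1.0552^(1/365).
r/365 = 0.000147, so r = 0.053734 = 5.3734%.

5.3734%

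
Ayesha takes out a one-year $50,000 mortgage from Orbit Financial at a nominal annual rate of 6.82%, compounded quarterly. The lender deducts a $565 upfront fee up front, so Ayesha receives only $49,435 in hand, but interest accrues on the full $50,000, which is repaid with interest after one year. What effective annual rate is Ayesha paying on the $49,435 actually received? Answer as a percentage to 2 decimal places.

8.22%

Amount owed after one year: 50,000 × (1 + 0.0682/4)^4 = 50,000 × 1.069964 = $53,498.21.
Effective rate on net proceeds: 53,498.21 / 49,435 − 1 = 0.082193 = 8.22%.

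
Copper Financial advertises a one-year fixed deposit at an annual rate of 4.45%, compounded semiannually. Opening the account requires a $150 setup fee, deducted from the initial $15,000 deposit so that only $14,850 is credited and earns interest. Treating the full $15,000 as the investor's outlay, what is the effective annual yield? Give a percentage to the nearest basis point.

Value after one year: 14,850 × (1 + 0.0445/2)^2 = 14,850 × 1.044995 = $15,518.18.
Effective yield on the $15,000 outlay: 15,518.18 / 15,000 − 1 = 0.034545 = 3.45%.

3.45%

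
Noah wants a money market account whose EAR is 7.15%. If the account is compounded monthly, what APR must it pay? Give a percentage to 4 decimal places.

6.9259%

(1 + r/12)^12 − 1 = 0.0715, so 1 + r/12 = 1.0715^(1/12).
r/12 = 0.005772, so r = 0.069259 = 6.9259%.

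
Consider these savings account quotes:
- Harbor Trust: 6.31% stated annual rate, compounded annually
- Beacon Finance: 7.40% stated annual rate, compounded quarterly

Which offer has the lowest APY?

Harbor Trust

Harbor Trust: compounded annually, EAR = 6.310%
Beacon Finance: (1 + 0.0740/4)^4 − 1 = 7.608%
The lowest effective annual rate is Harbor Trust at 6.310%.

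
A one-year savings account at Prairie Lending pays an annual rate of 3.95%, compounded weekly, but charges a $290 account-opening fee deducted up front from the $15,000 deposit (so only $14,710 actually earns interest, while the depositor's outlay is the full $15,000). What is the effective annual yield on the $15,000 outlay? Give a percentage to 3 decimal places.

2.016%

Value after one year: 14,710 × (1 + 0.0395/52)^52 = 14,710 × 1.040275 = $15,302.44.
Effective yield on the $15,000 outlay: 15,302.44 / 15,000 − 1 = 0.020163 = 2.016%.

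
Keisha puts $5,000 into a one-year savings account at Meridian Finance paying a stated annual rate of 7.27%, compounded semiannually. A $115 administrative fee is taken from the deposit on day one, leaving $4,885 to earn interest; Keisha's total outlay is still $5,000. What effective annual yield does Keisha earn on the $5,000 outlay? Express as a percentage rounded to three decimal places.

Value after one year: 4,885 × (1 + 0.0727/2)^2 = 4,885 × 1.074021 = $5,246.59.
Effective yield on the $5,000 outlay: 5,246.59 / 5,000 − 1 = 0.049319 = 4.932%.

4.932%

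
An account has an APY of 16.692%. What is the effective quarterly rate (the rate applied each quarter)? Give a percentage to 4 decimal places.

The per-quarter rate i satisfies (1 + i)^4 = 1 + 0.16692.
i = 1.16692^(1/4) − 1 = 0.0393463 = 3.9346%.

3.9346%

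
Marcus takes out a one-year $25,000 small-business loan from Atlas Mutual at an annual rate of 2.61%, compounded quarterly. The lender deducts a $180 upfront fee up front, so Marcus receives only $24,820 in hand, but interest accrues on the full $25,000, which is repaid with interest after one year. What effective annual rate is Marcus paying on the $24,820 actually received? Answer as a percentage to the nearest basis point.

3.38%

Amount owed after one year: 25,000 × (1 + 0.0261/4)^4 = 25,000 × 1.026357 = $25,658.91.
Effective rate on net proceeds: 25,658.91 / 24,820 − 1 = 0.033800 = 3.38%.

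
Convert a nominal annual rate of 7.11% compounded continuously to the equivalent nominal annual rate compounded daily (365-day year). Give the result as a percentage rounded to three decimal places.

7.111%

EAR under continuous compounding: e^0.0711 − 1 = 0.073689.
Solve (1 + r/365)^365 = 1.073689: r/365 = 1.073689^(1/365) − 1 = 0.000195, so r = 0.071107 = 7.111%.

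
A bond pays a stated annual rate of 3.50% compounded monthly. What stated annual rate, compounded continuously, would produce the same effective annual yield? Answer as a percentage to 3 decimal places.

3.495%

EAR = (1 + 0.0350/12)^12 − 1 = 0.035567.
Equivalent continuous rate: r = ln(1 + 0.035567) = 0.034949 = 3.495%.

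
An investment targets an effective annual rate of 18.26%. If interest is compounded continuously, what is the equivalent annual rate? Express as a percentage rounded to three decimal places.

Continuous: nominal r satisfies e^r − 1 = 0.1826.
r = ln(1 + 0.1826) = ln(1.1826) = 0.167715 = 16.772%.

16.772%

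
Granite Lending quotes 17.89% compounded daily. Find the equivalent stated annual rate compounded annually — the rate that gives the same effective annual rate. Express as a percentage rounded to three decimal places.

EAR = (1 + 0.1789/365)^365 − 1 = 0.195849.
Compounded annually, the equivalent nominal rate is the EAR itself: 19.585%.

19.585%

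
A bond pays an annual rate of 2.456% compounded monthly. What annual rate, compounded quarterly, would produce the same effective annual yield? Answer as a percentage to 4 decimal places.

EAR = (1 + 0.02456/12)^12 − 1 = 0.024838.
Solve (1 + r/4)^4 = 1.024838: r/4 = 1.024838^(1/4) − 1 = 0.006153, so r = 0.024610 = 2.4610%.

2.4610%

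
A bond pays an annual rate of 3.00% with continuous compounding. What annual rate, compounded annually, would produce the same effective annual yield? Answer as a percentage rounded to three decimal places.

3.045%

EAR under continuous compounding: e^0.0300 − 1 = 0.030455.
Compounded annually, the equivalent nominal rate is the EAR itself: 3.045%.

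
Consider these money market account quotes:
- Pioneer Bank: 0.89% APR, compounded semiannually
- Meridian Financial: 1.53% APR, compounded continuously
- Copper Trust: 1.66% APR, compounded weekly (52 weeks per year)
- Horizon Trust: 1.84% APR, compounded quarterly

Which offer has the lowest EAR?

Pioneer Bank: (1 + 0.0089/2)^2 − 1 = 0.892%
Meridian Financial: e^0.0153 − 1 = 1.542%
Copper Trust: (1 + 0.0166/52)^52 − 1 = 1.674%
Horizon Trust: (1 + 0.0184/4)^4 − 1 = 1.853%
The lowest effective annual rate is Pioneer Bank at 0.892%.

Pioneer Bank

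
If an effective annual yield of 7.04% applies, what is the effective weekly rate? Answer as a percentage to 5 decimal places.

The per-week rate i satisfies (1 + i)^52 = 1 + 0.0704.
i = 1.0704^(1/52) − 1 = 0.0013092 = 0.13092%.

0.13092%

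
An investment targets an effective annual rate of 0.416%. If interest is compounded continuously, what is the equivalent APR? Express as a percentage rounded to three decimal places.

Continuous: nominal r satisfies e^r − 1 = 0.00416.
r = ln(1 + 0.00416) = ln(1.00416) = 0.004151 = 0.415%.

0.415%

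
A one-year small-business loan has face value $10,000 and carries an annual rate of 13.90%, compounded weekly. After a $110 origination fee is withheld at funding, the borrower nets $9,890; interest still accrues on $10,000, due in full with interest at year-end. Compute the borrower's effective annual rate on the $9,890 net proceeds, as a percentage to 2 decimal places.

16.17%

Amount owed after one year: 10,000 × (1 + 0.1390/52)^52 = 10,000 × 1.148911 = $11,489.11.
Effective rate on net proceeds: 11,489.11 / 9,890 − 1 = 0.161690 = 16.17%.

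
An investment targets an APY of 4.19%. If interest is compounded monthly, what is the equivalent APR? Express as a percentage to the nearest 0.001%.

4.112%

(1 + r/12)^12 − 1 = 0.0419, so 1 + r/12 = 1.0419^(1/12).
r/12 = 0.003426, so r = 0.041116 = 4.112%.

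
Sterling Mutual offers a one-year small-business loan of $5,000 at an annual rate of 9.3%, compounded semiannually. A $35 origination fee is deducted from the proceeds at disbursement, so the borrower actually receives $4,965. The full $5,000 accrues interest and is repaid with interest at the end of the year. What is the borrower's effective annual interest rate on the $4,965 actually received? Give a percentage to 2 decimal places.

Amount owed after one year: 5,000 × (1 + 0.093/2)^2 = 5,000 × 1.095162 = $5,475.81.
Effective rate on net proceeds: 5,475.81 / 4,965 − 1 = 0.102882 = 10.29%.

10.29%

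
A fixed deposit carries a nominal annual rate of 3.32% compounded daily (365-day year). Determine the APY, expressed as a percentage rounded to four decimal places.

EAR = (1 + 0.0332/365)^365 − 1.
= (1 + 0.000091)^365 − 1 = 1.033756 − 1 = 3.3756%.

3.3756%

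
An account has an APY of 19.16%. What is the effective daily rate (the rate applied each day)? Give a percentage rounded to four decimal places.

The per-day rate i satisfies (1 + i)^365 = 1 + 0.1916.
i = 1.1916^(1/365) − 1 = 0.0004804 = 0.0480%.

0.0480%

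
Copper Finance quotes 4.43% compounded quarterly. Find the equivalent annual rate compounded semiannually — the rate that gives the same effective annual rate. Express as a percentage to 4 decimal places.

EAR = (1 + 0.0443/4)^4 − 1 = 0.045041.
Solve (1 + r/2)^2 = 1.045041: r/2 = 1.045041^(1/2) − 1 = 0.022273, so r = 0.044545 = 4.4545%.

4.4545%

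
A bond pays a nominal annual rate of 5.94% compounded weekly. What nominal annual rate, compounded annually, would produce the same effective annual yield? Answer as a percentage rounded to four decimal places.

6.1164%

EAR = (1 + 0.0594/52)^52 − 1 = 0.061164.
Compounded annually, the equivalent nominal rate is the EAR itself: 6.1164%.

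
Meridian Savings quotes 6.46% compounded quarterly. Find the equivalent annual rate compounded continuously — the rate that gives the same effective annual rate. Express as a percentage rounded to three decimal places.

EAR = (1 + 0.0646/4)^4 − 1 = 0.066182.
Equivalent continuous rate: r = ln(1 + 0.066182) = 0.064084 = 6.408%.

6.408%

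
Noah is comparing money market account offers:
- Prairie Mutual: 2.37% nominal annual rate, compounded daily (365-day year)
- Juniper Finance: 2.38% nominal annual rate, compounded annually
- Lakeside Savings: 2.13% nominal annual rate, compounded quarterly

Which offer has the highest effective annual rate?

Prairie Mutual

Prairie Mutual: (1 + 0.0237/365)^365 − 1 = 2.398%
Juniper Finance: compounded annually, EAR = 2.380%
Lakeside Savings: (1 + 0.0213/4)^4 − 1 = 2.147%
The highest effective annual rate is Prairie Mutual at 2.398%.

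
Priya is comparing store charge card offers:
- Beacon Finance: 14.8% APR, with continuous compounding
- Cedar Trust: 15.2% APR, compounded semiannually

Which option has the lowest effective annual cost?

Beacon Finance: e^0.148 − 1 = 15.951%
Cedar Trust: (1 + 0.152/2)^2 − 1 = 15.778%
The lowest effective annual rate is Cedar Trust at 15.778%.

Cedar Trust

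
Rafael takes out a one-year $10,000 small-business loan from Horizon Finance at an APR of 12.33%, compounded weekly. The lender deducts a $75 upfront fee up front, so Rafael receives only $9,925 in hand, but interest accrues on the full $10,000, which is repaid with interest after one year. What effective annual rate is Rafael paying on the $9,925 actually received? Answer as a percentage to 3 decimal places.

13.961%

Amount owed after one year: 10,000 × (1 + 0.1233/52)^52 = 10,000 × 1.131059 = $11,310.59.
Effective rate on net proceeds: 11,310.59 / 9,925 − 1 = 0.139606 = 13.961%.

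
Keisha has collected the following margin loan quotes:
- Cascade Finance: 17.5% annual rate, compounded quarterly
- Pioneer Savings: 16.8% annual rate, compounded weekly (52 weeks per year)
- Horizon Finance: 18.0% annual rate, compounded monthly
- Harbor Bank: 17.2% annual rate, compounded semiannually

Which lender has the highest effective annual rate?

Cascade Finance: (1 + 0.175/4)^4 − 1 = 18.682%
Pioneer Savings: (1 + 0.168/52)^52 − 1 = 18.262%
Horizon Finance: (1 + 0.180/12)^12 − 1 = 19.562%
Harbor Bank: (1 + 0.172/2)^2 − 1 = 17.940%
The highest effective annual rate is Horizon Finance at 19.562%.

Horizon Finance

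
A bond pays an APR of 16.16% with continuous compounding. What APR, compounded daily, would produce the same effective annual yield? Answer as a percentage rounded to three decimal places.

16.164%

EAR under continuous compounding: e^0.1616 − 1 = 0.175390.
Solve (1 + r/365)^365 = 1.175390: r/365 = 1.175390^(1/365) − 1 = 0.000443, so r = 0.161636 = 16.164%.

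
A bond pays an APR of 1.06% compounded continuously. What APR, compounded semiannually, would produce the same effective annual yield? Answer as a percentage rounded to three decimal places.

EAR under continuous compounding: e^0.0106 − 1 = 0.010656.
Solve (1 + r/2)^2 = 1.010656: r/2 = 1.010656^(1/2) − 1 = 0.005314, so r = 0.010628 = 1.063%.

1.063%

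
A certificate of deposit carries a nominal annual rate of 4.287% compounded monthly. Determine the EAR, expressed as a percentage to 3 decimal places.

EAR = (1 + 0.04287/12)^12 − 1.
= 1.043722 − 1 = 4.372%.

4.372%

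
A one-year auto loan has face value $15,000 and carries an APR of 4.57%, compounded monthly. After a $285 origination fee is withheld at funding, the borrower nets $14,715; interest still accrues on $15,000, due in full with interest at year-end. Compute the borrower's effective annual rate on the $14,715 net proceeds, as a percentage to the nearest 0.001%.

6.694%

Amount owed after one year: 15,000 × (1 + 0.0457/12)^12 = 15,000 × 1.046669 = $15,700.04.
Effective rate on net proceeds: 15,700.04 / 14,715 − 1 = 0.066941 = 6.694%.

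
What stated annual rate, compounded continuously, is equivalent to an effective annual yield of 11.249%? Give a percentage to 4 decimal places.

10.6601%

Continuous: nominal r satisfies e^r − 1 = 0.11249.
r = ln(1 + 0.11249) = ln(1.11249) = 0.106601 = 10.6601%.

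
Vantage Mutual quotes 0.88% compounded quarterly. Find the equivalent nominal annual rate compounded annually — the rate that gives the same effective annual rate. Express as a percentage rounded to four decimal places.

0.8829%

EAR = (1 + 0.0088/4)^4 − 1 = 0.008829.
Compounded annually, the equivalent nominal rate is the EAR itself: 0.8829%.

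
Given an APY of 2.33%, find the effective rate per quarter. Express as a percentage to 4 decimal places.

The per-quarter rate i satisfies (1 + i)^4 = 1 + 0.0233.
i = 1.0233^(1/4) − 1 = 0.0057748 = 0.5775%.

0.5775%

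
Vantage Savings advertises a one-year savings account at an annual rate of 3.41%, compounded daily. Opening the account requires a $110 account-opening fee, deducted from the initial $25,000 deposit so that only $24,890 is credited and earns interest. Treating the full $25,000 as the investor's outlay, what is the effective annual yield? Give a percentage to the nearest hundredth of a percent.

3.01%

Value after one year: 24,890 × (1 + 0.0341/365)^365 = 24,890 × 1.034686 = $25,753.35.
Effective yield on the $25,000 outlay: 25,753.35 / 25,000 − 1 = 0.030134 = 3.01%.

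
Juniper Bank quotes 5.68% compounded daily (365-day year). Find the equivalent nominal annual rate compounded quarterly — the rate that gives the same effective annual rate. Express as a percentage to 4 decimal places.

EAR = (1 + 0.0568/365)^365 − 1 = 0.058439.
Solve (1 + r/4)^4 = 1.058439: r/4 = 1.058439^(1/4) − 1 = 0.014300, so r = 0.057201 = 5.7201%.

5.7201%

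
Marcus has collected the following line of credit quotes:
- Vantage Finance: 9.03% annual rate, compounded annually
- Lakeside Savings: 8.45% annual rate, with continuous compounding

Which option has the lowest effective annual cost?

Lakeside Savings

Vantage Finance: compounded annually, EAR = 9.030%
Lakeside Savings: e^0.0845 − 1 = 8.817%
The lowest effective annual rate is Lakeside Savings at 8.817%.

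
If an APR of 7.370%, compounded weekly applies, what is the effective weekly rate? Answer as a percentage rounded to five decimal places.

0.14173%

With a nominal annual rate compounded weekly, the periodic rate is the nominal rate divided by 52.
i = 0.07370 / 52 = 0.0014173 = 0.14173%.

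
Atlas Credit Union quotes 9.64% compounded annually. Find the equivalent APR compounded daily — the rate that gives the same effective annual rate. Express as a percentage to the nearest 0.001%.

9.204%

Compounded annually, EAR = nominal = 0.096400.
Solve (1 + r/365)^365 = 1.096400: r/365 = 1.096400^(1/365) − 1 = 0.000252, so r = 0.092044 = 9.204%.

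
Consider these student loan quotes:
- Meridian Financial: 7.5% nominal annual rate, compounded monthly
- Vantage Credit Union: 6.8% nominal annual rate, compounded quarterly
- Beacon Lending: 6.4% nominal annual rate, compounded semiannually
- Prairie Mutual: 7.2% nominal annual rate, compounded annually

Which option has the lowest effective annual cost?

Beacon Lending

Meridian Financial: (1 + 0.075/12)^12 − 1 = 7.763%
Vantage Credit Union: (1 + 0.068/4)^4 − 1 = 6.975%
Beacon Lending: (1 + 0.064/2)^2 − 1 = 6.502%
Prairie Mutual: compounded annually, EAR = 7.200%
The lowest effective annual rate is Beacon Lending at 6.502%.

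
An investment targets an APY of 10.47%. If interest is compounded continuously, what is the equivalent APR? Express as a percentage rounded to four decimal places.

Continuous: nominal r satisfies e^r − 1 = 0.1047.
r = ln(1 + 0.1047) = ln(1.1047) = 0.099574 = 9.9574%.

9.9574%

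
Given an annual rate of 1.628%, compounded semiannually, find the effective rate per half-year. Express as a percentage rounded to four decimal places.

0.8140%

With a nominal annual rate compounded semiannually, the periodic rate is the nominal rate divided by 2.
i = 0.01628 / 2 = 0.0081400 = 0.8140%.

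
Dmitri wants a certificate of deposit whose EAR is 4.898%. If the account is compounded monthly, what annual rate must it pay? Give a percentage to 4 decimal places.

4.7914%

(1 + r/12)^12 − 1 = 0.04898, so 1 + r/12 = 1.04898^(1/12).
r/12 = 0.003993, so r = 0.047914 = 4.7914%.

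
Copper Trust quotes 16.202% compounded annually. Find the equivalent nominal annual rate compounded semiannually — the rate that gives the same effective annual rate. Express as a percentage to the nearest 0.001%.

Compounded annually, EAR = nominal = 0.162020.
Solve (1 + r/2)^2 = 1.162020: r/2 = 1.162020^(1/2) − 1 = 0.077970, so r = 0.155941 = 15.594%.

15.594%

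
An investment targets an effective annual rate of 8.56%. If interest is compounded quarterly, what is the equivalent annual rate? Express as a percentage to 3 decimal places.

8.298%

(1 + r/4)^4 − 1 = 0.0856, so 1 + r/4 = 1.0856^(1/4).
r/4 = 0.020745, so r = 0.082982 = 8.298%.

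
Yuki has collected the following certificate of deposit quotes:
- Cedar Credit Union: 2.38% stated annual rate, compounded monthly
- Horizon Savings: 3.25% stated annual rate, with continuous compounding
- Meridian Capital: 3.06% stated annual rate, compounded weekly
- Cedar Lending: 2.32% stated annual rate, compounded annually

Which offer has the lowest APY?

Cedar Credit Union: (1 + 0.0238/12)^12 − 1 = 2.406%
Horizon Savings: e^0.0325 − 1 = 3.303%
Meridian Capital: (1 + 0.0306/52)^52 − 1 = 3.106%
Cedar Lending: compounded annually, EAR = 2.320%
The lowest effective annual rate is Cedar Lending at 2.320%.

Cedar Lending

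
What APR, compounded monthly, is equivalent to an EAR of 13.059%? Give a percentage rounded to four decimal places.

(1 + r/12)^12 − 1 = 0.13059, so 1 + r/12 = 1.13059^(1/12).
r/12 = 0.010281, so r = 0.123369 = 12.3369%.

12.3369%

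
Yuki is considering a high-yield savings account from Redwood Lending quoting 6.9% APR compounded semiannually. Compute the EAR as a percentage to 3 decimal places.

EAR = (1 + 0.069/2)^2 − 1.
= (1 + 0.034500)^2 − 1 = 1.070190 − 1 = 7.019%.

7.019%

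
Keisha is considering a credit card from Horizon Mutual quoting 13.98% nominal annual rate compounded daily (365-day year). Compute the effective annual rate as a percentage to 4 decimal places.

15.0013%

EAR = (1 + 0.1398/365)^365 − 1.
= (1 + 0.000383)^365 − 1 = 1.150013 − 1 = 15.0013%.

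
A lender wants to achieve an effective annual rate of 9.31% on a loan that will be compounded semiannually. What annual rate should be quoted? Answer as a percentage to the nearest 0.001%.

9.103%

(1 + r/2)^2 − 1 = 0.0931, so 1 + r/2 = 1.0931^(1/2).
r/2 = 0.045514, so r = 0.091028 = 9.103%.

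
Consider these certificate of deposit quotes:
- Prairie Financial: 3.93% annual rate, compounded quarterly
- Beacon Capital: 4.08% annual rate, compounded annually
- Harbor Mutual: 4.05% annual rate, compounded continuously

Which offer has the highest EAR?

Prairie Financial: (1 + 0.0393/4)^4 − 1 = 3.988%
Beacon Capital: compounded annually, EAR = 4.080%
Harbor Mutual: e^0.0405 − 1 = 4.133%
The highest effective annual rate is Harbor Mutual at 4.133%.

Harbor Mutual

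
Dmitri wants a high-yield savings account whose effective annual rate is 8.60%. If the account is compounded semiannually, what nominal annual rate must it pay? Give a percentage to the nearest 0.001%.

(1 + r/2)^2 − 1 = 0.0860, so 1 + r/2 = 1.0860^(1/2).
r/2 = 0.042113, so r = 0.084226 = 8.423%.

8.423%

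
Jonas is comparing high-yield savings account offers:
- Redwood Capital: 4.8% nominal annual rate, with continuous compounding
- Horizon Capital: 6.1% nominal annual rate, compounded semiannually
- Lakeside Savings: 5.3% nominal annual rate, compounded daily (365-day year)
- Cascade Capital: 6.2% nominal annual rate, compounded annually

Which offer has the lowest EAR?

Redwood Capital

Redwood Capital: e^0.048 − 1 = 4.917%
Horizon Capital: (1 + 0.061/2)^2 − 1 = 6.193%
Lakeside Savings: (1 + 0.053/365)^365 − 1 = 5.443%
Cascade Capital: compounded annually, EAR = 6.200%
The lowest effective annual rate is Redwood Capital at 4.917%.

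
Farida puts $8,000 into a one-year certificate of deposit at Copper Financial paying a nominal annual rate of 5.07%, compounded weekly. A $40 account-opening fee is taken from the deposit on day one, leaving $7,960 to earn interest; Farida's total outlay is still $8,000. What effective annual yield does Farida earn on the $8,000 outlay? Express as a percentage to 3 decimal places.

4.672%

Value after one year: 7,960 × (1 + 0.0507/52)^52 = 7,960 × 1.051981 = $8,373.77.
Effective yield on the $8,000 outlay: 8,373.77 / 8,000 − 1 = 0.046721 = 4.672%.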